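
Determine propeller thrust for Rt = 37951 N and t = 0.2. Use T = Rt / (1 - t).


Formula: T = Rt / (1 - t)
Step 1 — (1 - t) = 1 - 0.2 = 0.8
Step 2 — T = 37951 / 0.8 ≈ 47439 N (5 s.f.)

47439 N


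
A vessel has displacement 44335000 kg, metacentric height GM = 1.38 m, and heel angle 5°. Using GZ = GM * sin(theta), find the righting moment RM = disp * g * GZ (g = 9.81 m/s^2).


Formula: GZ = GM * sin(theta); RM = disp * g * GZ
Step 1 — GZ = 1.38 * sin(5°) = 1.38 * 0.087156 = 0.120275 m
Step 2 — RM = 44335000 * 9.81 * 0.120275 ≈ 52311000 N·m (5 s.f.)

52311000 N·m


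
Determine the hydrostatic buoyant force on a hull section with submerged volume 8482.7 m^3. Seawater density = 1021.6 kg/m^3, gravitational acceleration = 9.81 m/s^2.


Formula: Fb = rho * g * V
Substituting: Fb = 1021.6 * 9.81 * 8482.7
Intermediate: 1021.6 * 9.81 = 10021.896
Result: Fb = 10021.896 * 8482.7 ≈ 85013000 N (5 s.f.)

85013000 N


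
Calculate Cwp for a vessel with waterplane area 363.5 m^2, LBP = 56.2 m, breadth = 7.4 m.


Formula: Cwp = Aw / (L * B)
Step 1 — L * B = 56.2 * 7.4 = 415.88 m^2
Step 2 — Cwp = 363.5 / 415.88 ≈ 0.87405 (5 s.f.)

0.87405


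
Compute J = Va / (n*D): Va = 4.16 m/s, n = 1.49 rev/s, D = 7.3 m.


Formula: J = Va / (n * D)
Step 1 — n * D = 1.49 * 7.3 = 10.877
Step 2 — J = 4.16 / 10.877 ≈ 0.38246 (5 s.f.)

0.38246


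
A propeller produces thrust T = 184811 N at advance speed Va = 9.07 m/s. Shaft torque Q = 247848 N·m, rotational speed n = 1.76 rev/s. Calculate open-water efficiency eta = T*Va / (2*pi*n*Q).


Formula: eta = T * Va / (2 * pi * n * Q)
Step 1 — numerator = T * Va = 184811 * 9.07 = 1676235.77
Step 2 — 2 * pi * n = 2 * pi * 1.76 = 11.058406
Step 3 — denominator = 11.058406 * 247848 = 2740803.81
Step 4 — eta = 1676235.77 / 2740803.81 ≈ 0.61159 (5 s.f.)

0.61159


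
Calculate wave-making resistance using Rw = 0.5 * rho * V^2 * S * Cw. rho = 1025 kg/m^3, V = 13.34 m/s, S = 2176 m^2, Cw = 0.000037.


Formula: Rw = 0.5 * rho * V^2 * S * Cw
Step 1 — V^2 = 13.34^2 = 177.9556
Step 2 — 0.5 * rho * V^2 = 0.5 * 1025 * 177.9556 = 91202.245
Step 3 — Rw = 91202.245 * 2176 * 0.000037 ≈ 7342.9 N (5 s.f.)

7342.9 N


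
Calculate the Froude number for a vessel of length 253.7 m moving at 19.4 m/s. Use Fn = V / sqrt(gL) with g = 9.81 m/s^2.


Formula: Fn = V / sqrt(g * L)
Step 1 — g * L = 9.81 * 253.7 = 2488.797
Step 2 — sqrt(g * L) = sqrt(2488.797) = 49.887844
Step 3 — Fn = 19.4 / 49.887844 ≈ 0.38887 (5 s.f.)

0.38887


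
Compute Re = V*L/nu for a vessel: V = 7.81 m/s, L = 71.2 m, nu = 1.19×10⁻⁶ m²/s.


Formula: Re = V * L / nu
Step 1 — V * L = 7.81 * 71.2 = 556.072 m^2/s
Step 2 — Re = 556.072 / 1.19e-6 = 4.67e+08

4.67e+08


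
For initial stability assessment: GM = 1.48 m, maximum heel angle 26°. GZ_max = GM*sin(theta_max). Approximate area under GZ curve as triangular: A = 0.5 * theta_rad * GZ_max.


Formula: GZ_max = GM * sin(theta); Area = 0.5 * theta_rad * GZ_max
Step 1 — GZ_max = 1.48 * sin(26°) = 1.48 * 0.438371 = 0.648789 m
Step 2 — theta_rad = 26 * pi/180 = 0.453786 rad
Step 3 — Area = 0.5 * 0.453786 * 0.648789 ≈ 0.14721 m·rad (5 s.f.)

0.14721 m·rad


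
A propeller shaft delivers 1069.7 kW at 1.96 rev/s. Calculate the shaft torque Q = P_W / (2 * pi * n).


Formula: Q = P_W / (2 * pi * n)
Step 1 — P_W = 1069.7 kW * 1000 = 1069700.0 W
Step 2 — 2 * pi * n = 2 * pi * 1.96 = 12.315043
Step 3 — Q = 1069700.0 / 12.315043 ≈ 86861 N·m (5 s.f.)

86861 N·m


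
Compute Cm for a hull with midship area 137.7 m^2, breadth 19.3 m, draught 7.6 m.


Formula: Cm = Am / (B * T)
Step 1 — B * T = 19.3 * 7.6 = 146.68 m^2
Step 2 — Cm = 137.7 / 146.68 ≈ 0.93878 (5 s.f.)

0.93878


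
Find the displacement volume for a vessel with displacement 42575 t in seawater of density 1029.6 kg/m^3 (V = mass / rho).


Formula: V = mass / rho
Step 1 — convert tonnes to kg: 42575 t * 1000 = 42575000 kg
Step 2 — V = 42575000 / 1029.6 ≈ 41351 m^3 (5 s.f.)

41351 m^3


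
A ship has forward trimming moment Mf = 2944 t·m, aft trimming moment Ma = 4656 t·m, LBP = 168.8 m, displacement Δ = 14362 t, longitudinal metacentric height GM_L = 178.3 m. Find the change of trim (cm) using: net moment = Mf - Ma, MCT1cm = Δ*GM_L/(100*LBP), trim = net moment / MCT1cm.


Formula: net trimming moment = Mf - Ma; MCT1cm = Δ*GM_L/(100*LBP); trim = net moment / MCT1cm
Step 1 — net trimming moment = 2944 - 4656 = -1712 t·m
Step 2 — MCT1cm = 14362 * 178.3 / (100 * 168.8) = 151.7029 t·m/cm
Step 3 — trim = -1712 / 151.7029 ≈ -11.285 cm (5 s.f.)

-11.285 cm


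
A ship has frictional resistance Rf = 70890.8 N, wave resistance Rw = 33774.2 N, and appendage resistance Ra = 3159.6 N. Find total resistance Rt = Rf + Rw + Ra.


Formula: Rt = Rf + Rw + Ra
Substituting: Rt = 70890.8 + 33774.2 + 3159.6
Result: Rt = 107824.6 N

107824.6 N


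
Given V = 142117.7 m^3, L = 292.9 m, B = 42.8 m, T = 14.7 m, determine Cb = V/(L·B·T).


Formula: Cb = V / (L * B * T)
Step 1 — L * B * T = 292.9 * 42.8 * 14.7 = 184280.964 m^3
Step 2 — Cb = 142117.7 / 184280.964 ≈ 0.77120 (5 s.f.)

0.77120


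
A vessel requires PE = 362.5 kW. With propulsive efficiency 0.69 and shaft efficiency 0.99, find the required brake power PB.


Formula: PB = PE / (eta_D * eta_S)
Step 1 — combined efficiency = eta_D * eta_S = 0.69 * 0.99 = 0.6831
Step 2 — PB = 362.5 / 0.6831 ≈ 530.67 kW (5 s.f.)

530.67 kW


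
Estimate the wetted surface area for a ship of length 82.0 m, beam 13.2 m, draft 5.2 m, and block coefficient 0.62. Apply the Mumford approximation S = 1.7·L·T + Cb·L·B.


Formula: S = 1.7*L*T + V/T with V = Cb*L*B*T, i.e. S = L * (1.7*T + Cb*B)
Step 1 — 1.7*T = 1.7 * 5.2 = 8.84 m
Step 2 — Cb*B = 0.62 * 13.2 = 8.184 m
Step 3 — 1.7*T + Cb*B = 8.84 + 8.184 = 17.024 m
Step 4 — S = 82.0 * 17.024 ≈ 1396.0 m^2 (5 s.f.)

1396.0 m^2


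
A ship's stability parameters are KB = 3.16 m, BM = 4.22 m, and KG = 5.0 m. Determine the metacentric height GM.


Formula: GM = KB + BM - KG
Step 1 — KM = KB + BM = 3.16 + 4.22 = 7.38 m
Step 2 — GM = KM - KG = 7.38 - 5.0 = 2.38 m

2.38 m


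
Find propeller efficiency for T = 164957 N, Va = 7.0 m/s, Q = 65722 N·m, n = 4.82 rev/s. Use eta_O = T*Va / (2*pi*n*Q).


Formula: eta = T * Va / (2 * pi * n * Q)
Step 1 — numerator = T * Va = 164957 * 7.0 = 1154699.0
Step 2 — 2 * pi * n = 2 * pi * 4.82 = 30.284953
Step 3 — denominator = 30.284953 * 65722 = 1990387.68
Step 4 — eta = 1154699.0 / 1990387.68 ≈ 0.58014 (5 s.f.)

0.58014


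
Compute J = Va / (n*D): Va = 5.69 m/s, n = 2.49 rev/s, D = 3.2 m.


Formula: J = Va / (n * D)
Step 1 — n * D = 2.49 * 3.2 = 7.968
Step 2 — J = 5.69 / 7.968 ≈ 0.71411 (5 s.f.)

0.71411


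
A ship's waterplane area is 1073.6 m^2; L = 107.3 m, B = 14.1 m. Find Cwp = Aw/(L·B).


Formula: Cwp = Aw / (L * B)
Step 1 — L * B = 107.3 * 14.1 = 1512.93 m^2
Step 2 — Cwp = 1073.6 / 1512.93 ≈ 0.70962 (5 s.f.)

0.70962


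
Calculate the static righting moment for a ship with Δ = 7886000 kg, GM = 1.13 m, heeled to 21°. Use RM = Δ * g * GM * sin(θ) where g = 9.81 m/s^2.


Formula: GZ = GM * sin(theta); RM = disp * g * GZ
Step 1 — GZ = 1.13 * sin(21°) = 1.13 * 0.358368 = 0.404956 m
Step 2 — RM = 7886000 * 9.81 * 0.404956 ≈ 31328000 N·m (5 s.f.)

31328000 N·m


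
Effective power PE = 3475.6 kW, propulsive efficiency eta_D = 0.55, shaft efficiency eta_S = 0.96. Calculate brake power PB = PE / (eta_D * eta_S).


Formula: PB = PE / (eta_D * eta_S)
Step 1 — combined efficiency = eta_D * eta_S = 0.55 * 0.96 = 0.528
Step 2 — PB = 3475.6 / 0.528 ≈ 6582.6 kW (5 s.f.)

6582.6 kW


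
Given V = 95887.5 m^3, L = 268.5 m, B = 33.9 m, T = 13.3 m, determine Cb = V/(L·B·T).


Formula: Cb = V / (L * B * T)
Step 1 — L * B * T = 268.5 * 33.9 * 13.3 = 121058.595 m^3
Step 2 — Cb = 95887.5 / 121058.595 ≈ 0.79208 (5 s.f.)

0.79208


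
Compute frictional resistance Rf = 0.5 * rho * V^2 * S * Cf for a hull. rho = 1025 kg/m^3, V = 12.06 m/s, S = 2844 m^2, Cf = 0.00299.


Formula: Rf = 0.5 * rho * V^2 * S * Cf
Step 1 — V^2 = 12.06^2 = 145.4436
Step 2 — 0.5 * rho * V^2 = 0.5 * 1025 * 145.4436 = 74539.845
Step 3 — Rf = 74539.845 * 2844 * 0.00299 ≈ 633850 N (5 s.f.)

633850 N


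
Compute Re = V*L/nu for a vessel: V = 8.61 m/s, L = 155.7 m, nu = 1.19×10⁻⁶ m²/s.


Formula: Re = V * L / nu
Step 1 — V * L = 8.61 * 155.7 = 1340.577 m^2/s
Step 2 — Re = 1340.577 / 1.19e-6 = 1.13e+09

1.13e+09


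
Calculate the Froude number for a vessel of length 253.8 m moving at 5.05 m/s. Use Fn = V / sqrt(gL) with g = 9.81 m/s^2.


Formula: Fn = V / sqrt(g * L)
Step 1 — g * L = 9.81 * 253.8 = 2489.778
Step 2 — sqrt(g * L) = sqrt(2489.778) = 49.897675
Step 3 — Fn = 5.05 / 49.897675 ≈ 0.10121 (5 s.f.)

0.10121


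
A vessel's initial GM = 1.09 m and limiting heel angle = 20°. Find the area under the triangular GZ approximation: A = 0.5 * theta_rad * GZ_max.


Formula: GZ_max = GM * sin(theta); Area = 0.5 * theta_rad * GZ_max
Step 1 — GZ_max = 1.09 * sin(20°) = 1.09 * 0.34202 = 0.372802 m
Step 2 — theta_rad = 20 * pi/180 = 0.349066 rad
Step 3 — Area = 0.5 * 0.349066 * 0.372802 ≈ 0.065066 m·rad (5 s.f.)

0.065066 m·rad


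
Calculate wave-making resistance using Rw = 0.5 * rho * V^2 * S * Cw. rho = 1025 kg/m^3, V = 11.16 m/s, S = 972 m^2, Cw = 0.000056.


Formula: Rw = 0.5 * rho * V^2 * S * Cw
Step 1 — V^2 = 11.16^2 = 124.5456
Step 2 — 0.5 * rho * V^2 = 0.5 * 1025 * 124.5456 = 63829.62
Step 3 — Rw = 63829.62 * 972 * 0.000056 ≈ 3474.4 N (5 s.f.)

3474.4 N


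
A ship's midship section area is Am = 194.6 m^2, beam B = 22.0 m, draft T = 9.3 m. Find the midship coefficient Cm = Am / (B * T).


Formula: Cm = Am / (B * T)
Step 1 — B * T = 22.0 * 9.3 = 204.6 m^2
Step 2 — Cm = 194.6 / 204.6 ≈ 0.95112 (5 s.f.)

0.95112


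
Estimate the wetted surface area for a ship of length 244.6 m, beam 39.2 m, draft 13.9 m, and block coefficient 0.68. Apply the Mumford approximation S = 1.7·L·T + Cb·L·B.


Formula: S = 1.7*L*T + V/T with V = Cb*L*B*T, i.e. S = L * (1.7*T + Cb*B)
Step 1 — 1.7*T = 1.7 * 13.9 = 23.63 m
Step 2 — Cb*B = 0.68 * 39.2 = 26.656 m
Step 3 — 1.7*T + Cb*B = 23.63 + 26.656 = 50.286 m
Step 4 — S = 244.6 * 50.286 ≈ 12300 m^2 (5 s.f.)

12300 m^2


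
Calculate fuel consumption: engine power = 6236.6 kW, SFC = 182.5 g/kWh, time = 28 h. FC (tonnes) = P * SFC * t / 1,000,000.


Formula: FC (tonnes) = P * SFC * t / 1,000,000
Step 1 — P * SFC * t = 6236.6 * 182.5 * 28 = 31869026.0 g
Step 2 — FC (tonnes) = 31869026.0 / 1,000,000 ≈ 31.869 tonnes (5 s.f.)

31.869 tonnes


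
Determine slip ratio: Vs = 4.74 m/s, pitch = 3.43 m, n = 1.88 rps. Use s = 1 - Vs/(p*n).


Formula: s = 1 - Vs / (p * n)
Step 1 — p * n = 3.43 * 1.88 = 6.4484
Step 2 — Vs / (p*n) = 4.74 / 6.4484 = 0.735066 (6 d.p.)
Step 3 — s = 1 - 0.735066 = 0.264934

0.264934


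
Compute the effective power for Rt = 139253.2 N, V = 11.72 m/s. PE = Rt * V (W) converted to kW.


Formula: PE = Rt * V / 1000 (kW)
Step 1 — PE (W) = 139253.2 * 11.72 = 1632047.504 W
Step 2 — PE (kW) = 1632047.504 / 1000 ≈ 1632.0 kW (5 s.f.)

1632.0 kW


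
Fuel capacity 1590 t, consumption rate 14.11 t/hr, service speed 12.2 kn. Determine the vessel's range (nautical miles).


Formula: endurance = fuel / rate; range = endurance * speed
Step 1 — endurance = 1590 / 14.11 = 112.686 hours
Step 2 — range = 112.686 * 12.2 ≈ 1374.8 nautical miles (5 s.f.)

1374.8 NM


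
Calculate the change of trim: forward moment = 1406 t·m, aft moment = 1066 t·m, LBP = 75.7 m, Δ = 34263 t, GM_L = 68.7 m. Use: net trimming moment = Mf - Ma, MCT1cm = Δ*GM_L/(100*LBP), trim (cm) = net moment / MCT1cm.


Formula: net trimming moment = Mf - Ma; MCT1cm = Δ*GM_L/(100*LBP); trim = net moment / MCT1cm
Step 1 — net trimming moment = 1406 - 1066 = 340 t·m
Step 2 — MCT1cm = 34263 * 68.7 / (100 * 75.7) = 310.9469 t·m/cm
Step 3 — trim = 340 / 310.9469 ≈ 1.0934 cm (5 s.f.)

1.0934 cm


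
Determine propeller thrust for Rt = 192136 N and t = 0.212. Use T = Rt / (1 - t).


Formula: T = Rt / (1 - t)
Step 1 — (1 - t) = 1 - 0.212 = 0.788
Step 2 — T = 192136 / 0.788 ≈ 243830 N (5 s.f.)

243830 N


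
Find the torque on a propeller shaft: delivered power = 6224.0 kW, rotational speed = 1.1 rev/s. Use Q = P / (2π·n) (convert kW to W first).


Formula: Q = P_W / (2 * pi * n)
Step 1 — P_W = 6224.0 kW * 1000 = 6224000.0 W
Step 2 — 2 * pi * n = 2 * pi * 1.1 = 6.911504
Step 3 — Q = 6224000.0 / 6.911504 ≈ 900530 N·m (5 s.f.)

900530 N·m


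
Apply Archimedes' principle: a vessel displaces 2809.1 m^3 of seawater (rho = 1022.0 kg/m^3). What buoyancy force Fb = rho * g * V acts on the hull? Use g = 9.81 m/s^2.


Formula: Fb = rho * g * V
Substituting: Fb = 1022.0 * 9.81 * 2809.1
Intermediate: 1022.0 * 9.81 = 10025.82
Result: Fb = 10025.82 * 2809.1 ≈ 28164000 N (5 s.f.)

28164000 N


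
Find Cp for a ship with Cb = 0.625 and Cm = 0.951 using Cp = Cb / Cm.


Formula: Cp = Cb / Cm
Substituting: Cp = 0.625 / 0.951
Result: Cp ≈ 0.65720 (5 s.f.)

0.65720


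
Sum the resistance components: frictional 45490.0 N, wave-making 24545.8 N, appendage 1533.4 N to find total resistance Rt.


Formula: Rt = Rf + Rw + Ra
Substituting: Rt = 45490.0 + 24545.8 + 1533.4
Result: Rt = 71569.2 N

71569.2 N


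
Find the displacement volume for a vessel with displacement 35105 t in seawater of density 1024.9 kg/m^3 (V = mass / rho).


Formula: V = mass / rho
Step 1 — convert tonnes to kg: 35105 t * 1000 = 35105000 kg
Step 2 — V = 35105000 / 1024.9 ≈ 34252 m^3 (5 s.f.)

34252 m^3


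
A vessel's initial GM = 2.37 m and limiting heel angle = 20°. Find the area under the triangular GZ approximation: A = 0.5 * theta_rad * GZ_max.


Formula: GZ_max = GM * sin(theta); Area = 0.5 * theta_rad * GZ_max
Step 1 — GZ_max = 2.37 * sin(20°) = 2.37 * 0.34202 = 0.810587 m
Step 2 — theta_rad = 20 * pi/180 = 0.349066 rad
Step 3 — Area = 0.5 * 0.349066 * 0.810587 ≈ 0.14147 m·rad (5 s.f.)

0.14147 m·rad


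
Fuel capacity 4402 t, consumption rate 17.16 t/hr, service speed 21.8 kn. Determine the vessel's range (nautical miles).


Formula: endurance = fuel / rate; range = endurance * speed
Step 1 — endurance = 4402 / 17.16 = 256.5268 hours
Step 2 — range = 256.5268 * 21.8 ≈ 5592.3 nautical miles (5 s.f.)

5592.3 NM


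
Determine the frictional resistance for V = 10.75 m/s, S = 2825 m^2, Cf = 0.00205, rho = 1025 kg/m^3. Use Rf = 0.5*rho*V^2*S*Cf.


Formula: Rf = 0.5 * rho * V^2 * S * Cf
Step 1 — V^2 = 10.75^2 = 115.5625
Step 2 — 0.5 * rho * V^2 = 0.5 * 1025 * 115.5625 = 59225.78125
Step 3 — Rf = 59225.78125 * 2825 * 0.00205 ≈ 342990 N (5 s.f.)

342990 N


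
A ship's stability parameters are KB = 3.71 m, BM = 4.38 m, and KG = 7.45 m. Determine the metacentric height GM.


Formula: GM = KB + BM - KG
Step 1 — KM = KB + BM = 3.71 + 4.38 = 8.09 m
Step 2 — GM = KM - KG = 8.09 - 7.45 = 0.64 m

0.64 m


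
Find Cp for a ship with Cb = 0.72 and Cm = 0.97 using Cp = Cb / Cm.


Formula: Cp = Cb / Cm
Substituting: Cp = 0.72 / 0.97
Result: Cp ≈ 0.74227 (5 s.f.)

0.74227


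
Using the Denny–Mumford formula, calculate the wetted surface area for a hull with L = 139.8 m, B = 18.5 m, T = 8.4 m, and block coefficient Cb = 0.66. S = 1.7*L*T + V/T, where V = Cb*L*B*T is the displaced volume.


Formula: S = 1.7*L*T + V/T with V = Cb*L*B*T, i.e. S = L * (1.7*T + Cb*B)
Step 1 — 1.7*T = 1.7 * 8.4 = 14.28 m
Step 2 — Cb*B = 0.66 * 18.5 = 12.21 m
Step 3 — 1.7*T + Cb*B = 14.28 + 12.21 = 26.49 m
Step 4 — S = 139.8 * 26.49 ≈ 3703.3 m^2 (5 s.f.)

3703.3 m^2


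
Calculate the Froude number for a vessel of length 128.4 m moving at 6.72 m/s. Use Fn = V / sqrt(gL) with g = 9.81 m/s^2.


Formula: Fn = V / sqrt(g * L)
Step 1 — g * L = 9.81 * 128.4 = 1259.604
Step 2 — sqrt(g * L) = sqrt(1259.604) = 35.4909
Step 3 — Fn = 6.72 / 35.4909 ≈ 0.18934 (5 s.f.)

0.18934


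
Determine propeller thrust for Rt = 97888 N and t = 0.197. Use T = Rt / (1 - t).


Formula: T = Rt / (1 - t)
Step 1 — (1 - t) = 1 - 0.197 = 0.803
Step 2 — T = 97888 / 0.803 ≈ 121900 N (5 s.f.)

121900 N


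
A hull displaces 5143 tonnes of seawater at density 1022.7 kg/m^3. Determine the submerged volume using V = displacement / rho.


Formula: V = mass / rho
Step 1 — convert tonnes to kg: 5143 t * 1000 = 5143000 kg
Step 2 — V = 5143000 / 1022.7 ≈ 5028.8 m^3 (5 s.f.)

5028.8 m^3


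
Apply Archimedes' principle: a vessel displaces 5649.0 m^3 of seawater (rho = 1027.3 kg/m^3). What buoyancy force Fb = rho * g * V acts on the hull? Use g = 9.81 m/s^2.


Formula: Fb = rho * g * V
Substituting: Fb = 1027.3 * 9.81 * 5649.0
Intermediate: 1027.3 * 9.81 = 10077.813
Result: Fb = 10077.813 * 5649.0 ≈ 56930000 N (5 s.f.)

56930000 N


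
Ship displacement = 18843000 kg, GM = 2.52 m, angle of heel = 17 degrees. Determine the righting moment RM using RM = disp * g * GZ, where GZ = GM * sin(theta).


Formula: GZ = GM * sin(theta); RM = disp * g * GZ
Step 1 — GZ = 2.52 * sin(17°) = 2.52 * 0.292372 = 0.736777 m
Step 2 — RM = 18843000 * 9.81 * 0.736777 ≈ 136190000 N·m (5 s.f.)

136190000 N·m


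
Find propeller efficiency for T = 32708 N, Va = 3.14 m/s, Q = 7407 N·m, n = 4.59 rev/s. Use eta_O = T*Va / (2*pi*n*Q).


Formula: eta = T * Va / (2 * pi * n * Q)
Step 1 — numerator = T * Va = 32708 * 3.14 = 102703.12
Step 2 — 2 * pi * n = 2 * pi * 4.59 = 28.839821
Step 3 — denominator = 28.839821 * 7407 = 213616.55
Step 4 — eta = 102703.12 / 213616.55 ≈ 0.48078 (5 s.f.)

0.48078


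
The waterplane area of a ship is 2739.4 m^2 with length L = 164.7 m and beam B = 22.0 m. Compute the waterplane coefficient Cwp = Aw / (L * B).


Formula: Cwp = Aw / (L * B)
Step 1 — L * B = 164.7 * 22.0 = 3623.4 m^2
Step 2 — Cwp = 2739.4 / 3623.4 ≈ 0.75603 (5 s.f.)

0.75603


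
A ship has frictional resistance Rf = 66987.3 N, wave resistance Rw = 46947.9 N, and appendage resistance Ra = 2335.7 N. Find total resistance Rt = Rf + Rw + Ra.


Formula: Rt = Rf + Rw + Ra
Substituting: Rt = 66987.3 + 46947.9 + 2335.7
Result: Rt = 116270.9 N

116270.9 N


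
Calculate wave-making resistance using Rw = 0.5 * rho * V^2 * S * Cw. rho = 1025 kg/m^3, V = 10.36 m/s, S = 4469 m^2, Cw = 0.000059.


Formula: Rw = 0.5 * rho * V^2 * S * Cw
Step 1 — V^2 = 10.36^2 = 107.3296
Step 2 — 0.5 * rho * V^2 = 0.5 * 1025 * 107.3296 = 55006.42
Step 3 — Rw = 55006.42 * 4469 * 0.000059 ≈ 14504 N (5 s.f.)

14504 N


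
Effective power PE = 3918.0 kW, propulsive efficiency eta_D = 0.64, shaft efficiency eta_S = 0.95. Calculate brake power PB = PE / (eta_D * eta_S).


Formula: PB = PE / (eta_D * eta_S)
Step 1 — combined efficiency = eta_D * eta_S = 0.64 * 0.95 = 0.608
Step 2 — PB = 3918.0 / 0.608 ≈ 6444.1 kW (5 s.f.)

6444.1 kW


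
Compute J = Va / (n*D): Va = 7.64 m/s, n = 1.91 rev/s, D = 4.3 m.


Formula: J = Va / (n * D)
Step 1 — n * D = 1.91 * 4.3 = 8.213
Step 2 — J = 7.64 / 8.213 ≈ 0.93023 (5 s.f.)

0.93023


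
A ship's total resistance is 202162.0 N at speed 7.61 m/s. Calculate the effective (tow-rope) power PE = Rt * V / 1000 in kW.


Formula: PE = Rt * V / 1000 (kW)
Step 1 — PE (W) = 202162.0 * 7.61 = 1538452.82 W
Step 2 — PE (kW) = 1538452.82 / 1000 ≈ 1538.5 kW (5 s.f.)

1538.5 kW


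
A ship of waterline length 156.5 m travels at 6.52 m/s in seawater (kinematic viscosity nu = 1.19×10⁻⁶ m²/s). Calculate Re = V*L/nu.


Formula: Re = V * L / nu
Step 1 — V * L = 6.52 * 156.5 = 1020.38 m^2/s
Step 2 — Re = 1020.38 / 1.19e-6 = 8.57e+08

8.57e+08


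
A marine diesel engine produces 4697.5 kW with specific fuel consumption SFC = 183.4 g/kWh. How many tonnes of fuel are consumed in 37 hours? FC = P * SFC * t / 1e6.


Formula: FC (tonnes) = P * SFC * t / 1,000,000
Step 1 — P * SFC * t = 4697.5 * 183.4 * 37 = 31876295.5 g
Step 2 — FC (tonnes) = 31876295.5 / 1,000,000 ≈ 31.876 tonnes (5 s.f.)

31.876 tonnes


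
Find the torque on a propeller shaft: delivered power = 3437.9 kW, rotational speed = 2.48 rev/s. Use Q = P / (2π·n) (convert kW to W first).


Formula: Q = P_W / (2 * pi * n)
Step 1 — P_W = 3437.9 kW * 1000 = 3437900.0 W
Step 2 — 2 * pi * n = 2 * pi * 2.48 = 15.5823
Step 3 — Q = 3437900.0 / 15.5823 ≈ 220630 N·m (5 s.f.)

220630 N·m


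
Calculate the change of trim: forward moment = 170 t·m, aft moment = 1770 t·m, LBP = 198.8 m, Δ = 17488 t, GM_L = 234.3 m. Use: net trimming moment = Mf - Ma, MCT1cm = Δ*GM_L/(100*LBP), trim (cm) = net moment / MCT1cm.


Formula: net trimming moment = Mf - Ma; MCT1cm = Δ*GM_L/(100*LBP); trim = net moment / MCT1cm
Step 1 — net trimming moment = 170 - 1770 = -1600 t·m
Step 2 — MCT1cm = 17488 * 234.3 / (100 * 198.8) = 206.1086 t·m/cm
Step 3 — trim = -1600 / 206.1086 ≈ -7.7629 cm (5 s.f.)

-7.7629 cm


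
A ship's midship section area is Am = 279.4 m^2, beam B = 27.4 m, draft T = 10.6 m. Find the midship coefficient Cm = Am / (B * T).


Formula: Cm = Am / (B * T)
Step 1 — B * T = 27.4 * 10.6 = 290.44 m^2
Step 2 — Cm = 279.4 / 290.44 ≈ 0.96199 (5 s.f.)

0.96199


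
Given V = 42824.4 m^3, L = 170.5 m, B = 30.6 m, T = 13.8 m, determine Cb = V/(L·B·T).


Formula: Cb = V / (L * B * T)
Step 1 — L * B * T = 170.5 * 30.6 * 13.8 = 71998.74 m^3
Step 2 — Cb = 42824.4 / 71998.74 ≈ 0.59479 (5 s.f.)

0.59479


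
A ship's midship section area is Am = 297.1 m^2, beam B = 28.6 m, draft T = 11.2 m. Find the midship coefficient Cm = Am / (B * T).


Formula: Cm = Am / (B * T)
Step 1 — B * T = 28.6 * 11.2 = 320.32 m^2
Step 2 — Cm = 297.1 / 320.32 ≈ 0.92751 (5 s.f.)

0.92751


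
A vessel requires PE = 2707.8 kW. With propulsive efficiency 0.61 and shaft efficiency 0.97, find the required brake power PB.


Formula: PB = PE / (eta_D * eta_S)
Step 1 — combined efficiency = eta_D * eta_S = 0.61 * 0.97 = 0.5917
Step 2 — PB = 2707.8 / 0.5917 ≈ 4576.3 kW (5 s.f.)

4576.3 kW


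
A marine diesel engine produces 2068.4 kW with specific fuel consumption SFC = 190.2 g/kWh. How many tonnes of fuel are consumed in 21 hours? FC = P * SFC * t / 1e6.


Formula: FC (tonnes) = P * SFC * t / 1,000,000
Step 1 — P * SFC * t = 2068.4 * 190.2 * 21 = 8261603.28 g
Step 2 — FC (tonnes) = 8261603.28 / 1,000,000 ≈ 8.2616 tonnes (5 s.f.)

8.2616 tonnes


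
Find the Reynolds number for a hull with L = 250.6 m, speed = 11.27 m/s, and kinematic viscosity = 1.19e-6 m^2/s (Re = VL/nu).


Formula: Re = V * L / nu
Step 1 — V * L = 11.27 * 250.6 = 2824.262 m^2/s
Step 2 — Re = 2824.262 / 1.19e-6 = 2.37e+09

2.37e+09


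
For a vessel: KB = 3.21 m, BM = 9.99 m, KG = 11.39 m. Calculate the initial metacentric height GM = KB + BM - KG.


Formula: GM = KB + BM - KG
Step 1 — KM = KB + BM = 3.21 + 9.99 = 13.2 m
Step 2 — GM = KM - KG = 13.2 - 11.39 = 1.81 m

1.81 m


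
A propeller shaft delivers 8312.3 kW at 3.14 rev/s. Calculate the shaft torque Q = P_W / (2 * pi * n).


Formula: Q = P_W / (2 * pi * n)
Step 1 — P_W = 8312.3 kW * 1000 = 8312300.0 W
Step 2 — 2 * pi * n = 2 * pi * 3.14 = 19.729202
Step 3 — Q = 8312300.0 / 19.729202 ≈ 421320 N·m (5 s.f.)

421320 N·m


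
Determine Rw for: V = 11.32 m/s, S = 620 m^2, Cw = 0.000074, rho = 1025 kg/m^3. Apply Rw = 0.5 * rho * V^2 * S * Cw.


Formula: Rw = 0.5 * rho * V^2 * S * Cw
Step 1 — V^2 = 11.32^2 = 128.1424
Step 2 — 0.5 * rho * V^2 = 0.5 * 1025 * 128.1424 = 65672.98
Step 3 — Rw = 65672.98 * 620 * 0.000074 ≈ 3013.1 N (5 s.f.)

3013.1 N


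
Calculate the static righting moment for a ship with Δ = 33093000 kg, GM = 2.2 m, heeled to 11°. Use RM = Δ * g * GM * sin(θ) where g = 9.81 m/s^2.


Formula: GZ = GM * sin(theta); RM = disp * g * GZ
Step 1 — GZ = 2.2 * sin(11°) = 2.2 * 0.190809 = 0.41978 m
Step 2 — RM = 33093000 * 9.81 * 0.41978 ≈ 136280000 N·m (5 s.f.)

136280000 N·m


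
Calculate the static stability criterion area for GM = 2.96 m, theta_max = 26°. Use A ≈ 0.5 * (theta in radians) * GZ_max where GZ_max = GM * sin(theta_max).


Formula: GZ_max = GM * sin(theta); Area = 0.5 * theta_rad * GZ_max
Step 1 — GZ_max = 2.96 * sin(26°) = 2.96 * 0.438371 = 1.297578 m
Step 2 — theta_rad = 26 * pi/180 = 0.453786 rad
Step 3 — Area = 0.5 * 0.453786 * 1.297578 ≈ 0.29441 m·rad (5 s.f.)

0.29441 m·rad


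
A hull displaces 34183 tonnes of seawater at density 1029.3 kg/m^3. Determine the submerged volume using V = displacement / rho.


Formula: V = mass / rho
Step 1 — convert tonnes to kg: 34183 t * 1000 = 34183000 kg
Step 2 — V = 34183000 / 1029.3 ≈ 33210 m^3 (5 s.f.)

33210 m^3


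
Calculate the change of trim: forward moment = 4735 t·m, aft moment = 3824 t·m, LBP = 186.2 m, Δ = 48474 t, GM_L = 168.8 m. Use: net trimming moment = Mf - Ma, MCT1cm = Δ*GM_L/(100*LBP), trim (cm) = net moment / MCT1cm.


Formula: net trimming moment = Mf - Ma; MCT1cm = Δ*GM_L/(100*LBP); trim = net moment / MCT1cm
Step 1 — net trimming moment = 4735 - 3824 = 911 t·m
Step 2 — MCT1cm = 48474 * 168.8 / (100 * 186.2) = 439.4421 t·m/cm
Step 3 — trim = 911 / 439.4421 ≈ 2.0731 cm (5 s.f.)

2.0731 cm


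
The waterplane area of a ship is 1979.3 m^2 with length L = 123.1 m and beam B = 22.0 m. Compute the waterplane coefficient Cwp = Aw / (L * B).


Formula: Cwp = Aw / (L * B)
Step 1 — L * B = 123.1 * 22.0 = 2708.2 m^2
Step 2 — Cwp = 1979.3 / 2708.2 ≈ 0.73085 (5 s.f.)

0.73085


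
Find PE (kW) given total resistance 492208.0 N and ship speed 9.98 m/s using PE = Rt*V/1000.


Formula: PE = Rt * V / 1000 (kW)
Step 1 — PE (W) = 492208.0 * 9.98 = 4912235.84 W
Step 2 — PE (kW) = 4912235.84 / 1000 ≈ 4912.2 kW (5 s.f.)

4912.2 kW


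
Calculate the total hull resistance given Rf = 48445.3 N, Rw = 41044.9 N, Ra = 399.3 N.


Formula: Rt = Rf + Rw + Ra
Substituting: Rt = 48445.3 + 41044.9 + 399.3
Result: Rt = 89889.5 N

89889.5 N


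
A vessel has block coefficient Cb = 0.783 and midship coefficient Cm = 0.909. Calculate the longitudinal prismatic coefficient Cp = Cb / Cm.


Formula: Cp = Cb / Cm
Substituting: Cp = 0.783 / 0.909
Result: Cp ≈ 0.86139 (5 s.f.)

0.86139


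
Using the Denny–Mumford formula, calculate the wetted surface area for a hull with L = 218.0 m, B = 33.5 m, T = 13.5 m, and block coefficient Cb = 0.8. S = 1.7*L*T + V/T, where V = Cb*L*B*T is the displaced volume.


Formula: S = 1.7*L*T + V/T with V = Cb*L*B*T, i.e. S = L * (1.7*T + Cb*B)
Step 1 — 1.7*T = 1.7 * 13.5 = 22.95 m
Step 2 — Cb*B = 0.8 * 33.5 = 26.8 m
Step 3 — 1.7*T + Cb*B = 22.95 + 26.8 = 49.75 m
Step 4 — S = 218.0 * 49.75 ≈ 10846 m^2 (5 s.f.)

10846 m^2


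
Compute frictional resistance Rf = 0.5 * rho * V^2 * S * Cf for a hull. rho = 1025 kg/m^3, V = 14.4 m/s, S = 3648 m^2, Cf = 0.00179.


Formula: Rf = 0.5 * rho * V^2 * S * Cf
Step 1 — V^2 = 14.4^2 = 207.36
Step 2 — 0.5 * rho * V^2 = 0.5 * 1025 * 207.36 = 106272.0
Step 3 — Rf = 106272.0 * 3648 * 0.00179 ≈ 693950 N (5 s.f.)

693950 N


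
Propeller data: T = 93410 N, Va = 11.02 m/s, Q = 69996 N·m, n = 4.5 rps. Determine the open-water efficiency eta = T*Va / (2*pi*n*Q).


Formula: eta = T * Va / (2 * pi * n * Q)
Step 1 — numerator = T * Va = 93410 * 11.02 = 1029378.2
Step 2 — 2 * pi * n = 2 * pi * 4.5 = 28.274334
Step 3 — denominator = 28.274334 * 69996 = 1979090.28
Step 4 — eta = 1029378.2 / 1979090.28 ≈ 0.52013 (5 s.f.)

0.52013


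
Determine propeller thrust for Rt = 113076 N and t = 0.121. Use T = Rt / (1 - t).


Formula: T = Rt / (1 - t)
Step 1 — (1 - t) = 1 - 0.121 = 0.879
Step 2 — T = 113076 / 0.879 ≈ 128640 N (5 s.f.)

128640 N


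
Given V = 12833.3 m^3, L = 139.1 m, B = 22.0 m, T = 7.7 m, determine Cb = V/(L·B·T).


Formula: Cb = V / (L * B * T)
Step 1 — L * B * T = 139.1 * 22.0 * 7.7 = 23563.54 m^3
Step 2 — Cb = 12833.3 / 23563.54 ≈ 0.54463 (5 s.f.)

0.54463


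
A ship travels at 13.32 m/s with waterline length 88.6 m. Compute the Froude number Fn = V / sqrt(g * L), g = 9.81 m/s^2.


Formula: Fn = V / sqrt(g * L)
Step 1 — g * L = 9.81 * 88.6 = 869.166
Step 2 — sqrt(g * L) = sqrt(869.166) = 29.481621
Step 3 — Fn = 13.32 / 29.481621 ≈ 0.45181 (5 s.f.)

0.45181


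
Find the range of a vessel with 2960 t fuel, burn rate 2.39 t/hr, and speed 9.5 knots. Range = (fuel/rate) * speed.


Formula: endurance = fuel / rate; range = endurance * speed
Step 1 — endurance = 2960 / 2.39 = 1238.4937 hours
Step 2 — range = 1238.4937 * 9.5 ≈ 11766 nautical miles (5 s.f.)

11766 NM


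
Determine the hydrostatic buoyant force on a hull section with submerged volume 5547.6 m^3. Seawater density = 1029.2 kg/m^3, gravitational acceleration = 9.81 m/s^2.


Formula: Fb = rho * g * V
Substituting: Fb = 1029.2 * 9.81 * 5547.6
Intermediate: 1029.2 * 9.81 = 10096.452
Result: Fb = 10096.452 * 5547.6 ≈ 56011000 N (5 s.f.)

56011000 N


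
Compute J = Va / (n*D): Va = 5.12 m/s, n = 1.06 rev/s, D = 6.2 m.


Formula: J = Va / (n * D)
Step 1 — n * D = 1.06 * 6.2 = 6.572
Step 2 — J = 5.12 / 6.572 ≈ 0.77906 (5 s.f.)

0.77906


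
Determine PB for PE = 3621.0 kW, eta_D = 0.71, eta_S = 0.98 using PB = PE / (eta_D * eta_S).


Formula: PB = PE / (eta_D * eta_S)
Step 1 — combined efficiency = eta_D * eta_S = 0.71 * 0.98 = 0.6958
Step 2 — PB = 3621.0 / 0.6958 ≈ 5204.1 kW (5 s.f.)

5204.1 kW


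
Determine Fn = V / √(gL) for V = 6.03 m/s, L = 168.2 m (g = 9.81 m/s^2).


Formula: Fn = V / sqrt(g * L)
Step 1 — g * L = 9.81 * 168.2 = 1650.042
Step 2 — sqrt(g * L) = sqrt(1650.042) = 40.620709
Step 3 — Fn = 6.03 / 40.620709 ≈ 0.14845 (5 s.f.)

0.14845


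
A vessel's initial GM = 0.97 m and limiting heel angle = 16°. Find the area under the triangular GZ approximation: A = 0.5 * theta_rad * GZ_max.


Formula: GZ_max = GM * sin(theta); Area = 0.5 * theta_rad * GZ_max
Step 1 — GZ_max = 0.97 * sin(16°) = 0.97 * 0.275637 = 0.267368 m
Step 2 — theta_rad = 16 * pi/180 = 0.279253 rad
Step 3 — Area = 0.5 * 0.279253 * 0.267368 ≈ 0.037332 m·rad (5 s.f.)

0.037332 m·rad


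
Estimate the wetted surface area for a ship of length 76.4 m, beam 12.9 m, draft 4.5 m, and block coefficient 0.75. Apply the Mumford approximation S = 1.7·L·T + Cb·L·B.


Formula: S = 1.7*L*T + V/T with V = Cb*L*B*T, i.e. S = L * (1.7*T + Cb*B)
Step 1 — 1.7*T = 1.7 * 4.5 = 7.65 m
Step 2 — Cb*B = 0.75 * 12.9 = 9.675 m
Step 3 — 1.7*T + Cb*B = 7.65 + 9.675 = 17.325 m
Step 4 — S = 76.4 * 17.325 ≈ 1323.6 m^2 (5 s.f.)

1323.6 m^2


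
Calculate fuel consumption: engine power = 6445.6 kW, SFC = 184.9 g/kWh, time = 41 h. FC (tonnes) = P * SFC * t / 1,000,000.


Formula: FC (tonnes) = P * SFC * t / 1,000,000
Step 1 — P * SFC * t = 6445.6 * 184.9 * 41 = 48863449.04 g
Step 2 — FC (tonnes) = 48863449.04 / 1,000,000 ≈ 48.863 tonnes (5 s.f.)

48.863 tonnes


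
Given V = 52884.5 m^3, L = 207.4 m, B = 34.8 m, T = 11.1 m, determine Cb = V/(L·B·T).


Formula: Cb = V / (L * B * T)
Step 1 — L * B * T = 207.4 * 34.8 * 11.1 = 80114.472 m^3
Step 2 — Cb = 52884.5 / 80114.472 ≈ 0.66011 (5 s.f.)

0.66011


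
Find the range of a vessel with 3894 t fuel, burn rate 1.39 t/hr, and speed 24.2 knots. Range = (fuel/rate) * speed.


Formula: endurance = fuel / rate; range = endurance * speed
Step 1 — endurance = 3894 / 1.39 = 2801.4388 hours
Step 2 — range = 2801.4388 * 24.2 ≈ 67795 nautical miles (5 s.f.)

67795 NM


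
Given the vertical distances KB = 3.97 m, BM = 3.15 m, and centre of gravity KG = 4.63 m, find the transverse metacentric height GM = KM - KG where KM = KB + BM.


Formula: GM = KB + BM - KG
Step 1 — KM = KB + BM = 3.97 + 3.15 = 7.12 m
Step 2 — GM = KM - KG = 7.12 - 4.63 = 2.49 m

2.49 m


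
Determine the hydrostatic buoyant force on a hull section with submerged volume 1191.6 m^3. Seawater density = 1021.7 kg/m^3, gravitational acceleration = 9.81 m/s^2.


Formula: Fb = rho * g * V
Substituting: Fb = 1021.7 * 9.81 * 1191.6
Intermediate: 1021.7 * 9.81 = 10022.877
Result: Fb = 10022.877 * 1191.6 ≈ 11943000 N (5 s.f.)

11943000 N


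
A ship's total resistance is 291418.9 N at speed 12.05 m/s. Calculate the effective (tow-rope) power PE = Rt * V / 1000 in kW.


Formula: PE = Rt * V / 1000 (kW)
Step 1 — PE (W) = 291418.9 * 12.05 = 3511597.745 W
Step 2 — PE (kW) = 3511597.745 / 1000 ≈ 3511.6 kW (5 s.f.)

3511.6 kW


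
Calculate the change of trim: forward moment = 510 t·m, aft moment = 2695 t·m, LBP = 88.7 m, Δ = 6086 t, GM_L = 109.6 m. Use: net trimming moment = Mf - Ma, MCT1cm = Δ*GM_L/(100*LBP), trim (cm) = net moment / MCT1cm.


Formula: net trimming moment = Mf - Ma; MCT1cm = Δ*GM_L/(100*LBP); trim = net moment / MCT1cm
Step 1 — net trimming moment = 510 - 2695 = -2185 t·m
Step 2 — MCT1cm = 6086 * 109.6 / (100 * 88.7) = 75.2002 t·m/cm
Step 3 — trim = -2185 / 75.2002 ≈ -29.056 cm (5 s.f.)

-29.056 cm


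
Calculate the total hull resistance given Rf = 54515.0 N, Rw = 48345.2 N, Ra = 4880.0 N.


Formula: Rt = Rf + Rw + Ra
Substituting: Rt = 54515.0 + 48345.2 + 4880.0
Result: Rt = 107740.2 N

107740.2 N


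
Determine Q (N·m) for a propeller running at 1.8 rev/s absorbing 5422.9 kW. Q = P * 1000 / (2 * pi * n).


Formula: Q = P_W / (2 * pi * n)
Step 1 — P_W = 5422.9 kW * 1000 = 5422900.0 W
Step 2 — 2 * pi * n = 2 * pi * 1.8 = 11.309734
Step 3 — Q = 5422900.0 / 11.309734 ≈ 479490 N·m (5 s.f.)

479490 N·m


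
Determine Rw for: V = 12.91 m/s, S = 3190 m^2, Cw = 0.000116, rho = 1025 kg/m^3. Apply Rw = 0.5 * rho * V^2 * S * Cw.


Formula: Rw = 0.5 * rho * V^2 * S * Cw
Step 1 — V^2 = 12.91^2 = 166.6681
Step 2 — 0.5 * rho * V^2 = 0.5 * 1025 * 166.6681 = 85417.40125
Step 3 — Rw = 85417.40125 * 3190 * 0.000116 ≈ 31608 N (5 s.f.)

31608 N


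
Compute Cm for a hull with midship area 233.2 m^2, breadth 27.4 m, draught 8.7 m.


Formula: Cm = Am / (B * T)
Step 1 — B * T = 27.4 * 8.7 = 238.38 m^2
Step 2 — Cm = 233.2 / 238.38 ≈ 0.97827 (5 s.f.)

0.97827


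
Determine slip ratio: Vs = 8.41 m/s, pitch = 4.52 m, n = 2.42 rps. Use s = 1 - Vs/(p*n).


Formula: s = 1 - Vs / (p * n)
Step 1 — p * n = 4.52 * 2.42 = 10.9384
Step 2 — Vs / (p*n) = 8.41 / 10.9384 = 0.768851 (6 d.p.)
Step 3 — s = 1 - 0.768851 = 0.231149

0.231149


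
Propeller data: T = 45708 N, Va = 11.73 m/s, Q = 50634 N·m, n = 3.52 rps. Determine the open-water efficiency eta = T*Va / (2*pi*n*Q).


Formula: eta = T * Va / (2 * pi * n * Q)
Step 1 — numerator = T * Va = 45708 * 11.73 = 536154.84
Step 2 — 2 * pi * n = 2 * pi * 3.52 = 22.116812
Step 3 — denominator = 22.116812 * 50634 = 1119862.66
Step 4 — eta = 536154.84 / 1119862.66 ≈ 0.47877 (5 s.f.)

0.47877


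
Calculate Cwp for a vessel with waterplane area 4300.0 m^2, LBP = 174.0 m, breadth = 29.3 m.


Formula: Cwp = Aw / (L * B)
Step 1 — L * B = 174.0 * 29.3 = 5098.2 m^2
Step 2 — Cwp = 4300.0 / 5098.2 ≈ 0.84343 (5 s.f.)

0.84343


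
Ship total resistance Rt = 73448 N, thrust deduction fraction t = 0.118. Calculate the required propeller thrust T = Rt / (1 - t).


Formula: T = Rt / (1 - t)
Step 1 — (1 - t) = 1 - 0.118 = 0.882
Step 2 — T = 73448 / 0.882 ≈ 83274 N (5 s.f.)

83274 N


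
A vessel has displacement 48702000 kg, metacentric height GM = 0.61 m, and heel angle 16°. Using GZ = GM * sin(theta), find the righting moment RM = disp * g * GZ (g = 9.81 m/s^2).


Formula: GZ = GM * sin(theta); RM = disp * g * GZ
Step 1 — GZ = 0.61 * sin(16°) = 0.61 * 0.275637 = 0.168139 m
Step 2 — RM = 48702000 * 9.81 * 0.168139 ≈ 80331000 N·m (5 s.f.)

80331000 N·m


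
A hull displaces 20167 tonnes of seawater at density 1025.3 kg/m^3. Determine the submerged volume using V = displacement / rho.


Formula: V = mass / rho
Step 1 — convert tonnes to kg: 20167 t * 1000 = 20167000 kg
Step 2 — V = 20167000 / 1025.3 ≈ 19669 m^3 (5 s.f.)

19669 m^3


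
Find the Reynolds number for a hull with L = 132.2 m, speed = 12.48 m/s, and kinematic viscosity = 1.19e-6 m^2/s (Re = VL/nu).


Formula: Re = V * L / nu
Step 1 — V * L = 12.48 * 132.2 = 1649.856 m^2/s
Step 2 — Re = 1649.856 / 1.19e-6 = 1.39e+09

1.39e+09


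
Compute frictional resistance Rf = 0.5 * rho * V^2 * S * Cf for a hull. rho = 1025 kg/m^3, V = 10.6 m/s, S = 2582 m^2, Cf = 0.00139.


Formula: Rf = 0.5 * rho * V^2 * S * Cf
Step 1 — V^2 = 10.6^2 = 112.36
Step 2 — 0.5 * rho * V^2 = 0.5 * 1025 * 112.36 = 57584.5
Step 3 — Rf = 57584.5 * 2582 * 0.00139 ≈ 206670 N (5 s.f.)

206670 N


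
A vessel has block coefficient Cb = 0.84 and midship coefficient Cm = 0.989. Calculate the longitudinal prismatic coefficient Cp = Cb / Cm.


Formula: Cp = Cb / Cm
Substituting: Cp = 0.84 / 0.989
Result: Cp ≈ 0.84934 (5 s.f.)

0.84934


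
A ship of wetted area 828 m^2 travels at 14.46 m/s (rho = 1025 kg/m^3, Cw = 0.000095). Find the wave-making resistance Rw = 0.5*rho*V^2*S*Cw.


Formula: Rw = 0.5 * rho * V^2 * S * Cw
Step 1 — V^2 = 14.46^2 = 209.0916
Step 2 — 0.5 * rho * V^2 = 0.5 * 1025 * 209.0916 = 107159.445
Step 3 — Rw = 107159.445 * 828 * 0.000095 ≈ 8429.2 N (5 s.f.)

8429.2 N


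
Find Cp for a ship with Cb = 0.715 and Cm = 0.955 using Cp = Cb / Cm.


Formula: Cp = Cb / Cm
Substituting: Cp = 0.715 / 0.955
Result: Cp ≈ 0.74869 (5 s.f.)

0.74869


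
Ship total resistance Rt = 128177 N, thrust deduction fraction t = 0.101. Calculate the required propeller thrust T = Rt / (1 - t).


Formula: T = Rt / (1 - t)
Step 1 — (1 - t) = 1 - 0.101 = 0.899
Step 2 — T = 128177 / 0.899 ≈ 142580 N (5 s.f.)

142580 N


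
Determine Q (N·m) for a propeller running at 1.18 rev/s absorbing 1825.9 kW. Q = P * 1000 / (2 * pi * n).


Formula: Q = P_W / (2 * pi * n)
Step 1 — P_W = 1825.9 kW * 1000 = 1825900.0 W
Step 2 — 2 * pi * n = 2 * pi * 1.18 = 7.414159
Step 3 — Q = 1825900.0 / 7.414159 ≈ 246270 N·m (5 s.f.)

246270 N·m


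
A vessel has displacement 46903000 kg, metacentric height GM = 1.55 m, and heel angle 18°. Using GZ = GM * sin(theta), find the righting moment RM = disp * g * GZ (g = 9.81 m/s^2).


Formula: GZ = GM * sin(theta); RM = disp * g * GZ
Step 1 — GZ = 1.55 * sin(18°) = 1.55 * 0.309017 = 0.478976 m
Step 2 — RM = 46903000 * 9.81 * 0.478976 ≈ 220390000 N·m (5 s.f.)

220390000 N·m


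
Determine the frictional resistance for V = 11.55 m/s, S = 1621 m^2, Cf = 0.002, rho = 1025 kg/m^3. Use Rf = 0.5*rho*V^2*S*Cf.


Formula: Rf = 0.5 * rho * V^2 * S * Cf
Step 1 — V^2 = 11.55^2 = 133.4025
Step 2 — 0.5 * rho * V^2 = 0.5 * 1025 * 133.4025 = 68368.78125
Step 3 — Rf = 68368.78125 * 1621 * 0.002 ≈ 221650 N (5 s.f.)

221650 N


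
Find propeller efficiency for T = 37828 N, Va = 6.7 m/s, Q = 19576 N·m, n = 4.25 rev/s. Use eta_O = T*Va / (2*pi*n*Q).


Formula: eta = T * Va / (2 * pi * n * Q)
Step 1 — numerator = T * Va = 37828 * 6.7 = 253447.6
Step 2 — 2 * pi * n = 2 * pi * 4.25 = 26.703538
Step 3 — denominator = 26.703538 * 19576 = 522748.46
Step 4 — eta = 253447.6 / 522748.46 ≈ 0.48484 (5 s.f.)

0.48484


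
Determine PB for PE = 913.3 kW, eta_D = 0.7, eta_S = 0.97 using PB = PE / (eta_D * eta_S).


Formula: PB = PE / (eta_D * eta_S)
Step 1 — combined efficiency = eta_D * eta_S = 0.7 * 0.97 = 0.679
Step 2 — PB = 913.3 / 0.679 ≈ 1345.1 kW (5 s.f.)

1345.1 kW


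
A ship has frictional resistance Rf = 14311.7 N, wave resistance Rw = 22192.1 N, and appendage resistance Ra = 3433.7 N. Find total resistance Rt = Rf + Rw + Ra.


Formula: Rt = Rf + Rw + Ra
Substituting: Rt = 14311.7 + 22192.1 + 3433.7
Result: Rt = 39937.5 N

39937.5 N


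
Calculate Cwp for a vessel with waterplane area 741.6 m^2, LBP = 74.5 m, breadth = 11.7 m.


Formula: Cwp = Aw / (L * B)
Step 1 — L * B = 74.5 * 11.7 = 871.65 m^2
Step 2 — Cwp = 741.6 / 871.65 ≈ 0.85080 (5 s.f.)

0.85080
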